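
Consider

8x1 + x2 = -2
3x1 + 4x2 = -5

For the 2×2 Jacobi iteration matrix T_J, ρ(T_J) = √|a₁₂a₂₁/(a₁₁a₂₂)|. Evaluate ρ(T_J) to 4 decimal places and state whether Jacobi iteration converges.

0.3062

a₁₂a₂₁/(a₁₁a₂₂) = (1)·(3) / ((8)·(4)) = 0.093750
ρ = √|0.093750| = √0.093750 = 0.3062
ρ < 1, so Jacobi converges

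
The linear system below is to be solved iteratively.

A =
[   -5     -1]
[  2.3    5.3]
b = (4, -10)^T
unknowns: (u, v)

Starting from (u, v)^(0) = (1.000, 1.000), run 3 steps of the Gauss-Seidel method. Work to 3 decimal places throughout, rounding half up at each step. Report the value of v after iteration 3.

-1.684

Iteration 1:
  u = (4 - (-1)·1.000) / (-5) = -1.000
  v = (-10 - (2.3)·-1.000) / (5.3) = -1.453
Iteration 2:
  u = (4 - (-1)·-1.453) / (-5) = -0.509
  v = (-10 - (2.3)·-0.509) / (5.3) = -1.666
Iteration 3:
  u = (4 - (-1)·-1.666) / (-5) = -0.467
  v = (-10 - (2.3)·-0.467) / (5.3) = -1.684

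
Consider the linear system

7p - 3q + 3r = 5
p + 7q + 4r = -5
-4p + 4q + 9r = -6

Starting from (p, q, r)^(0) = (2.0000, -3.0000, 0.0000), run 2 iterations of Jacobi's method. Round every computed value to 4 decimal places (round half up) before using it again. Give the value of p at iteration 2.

-0.3810

Iteration 1:
  p = (5 - (-3)·-3.0000 - (3)·0.0000) / (7) = -0.5714
  q = (-5 - (1)·2.0000 - (4)·0.0000) / (7) = -1.0000
  r = (-6 - (-4)·2.0000 - (4)·-3.0000) / (9) = 1.5556
Iteration 2:
  p = (5 - (-3)·-1.0000 - (3)·1.5556) / (7) = -0.3810
  q = (-5 - (1)·-0.5714 - (4)·1.5556) / (7) = -1.5216
  r = (-6 - (-4)·-0.5714 - (4)·-1.0000) / (9) = -0.4762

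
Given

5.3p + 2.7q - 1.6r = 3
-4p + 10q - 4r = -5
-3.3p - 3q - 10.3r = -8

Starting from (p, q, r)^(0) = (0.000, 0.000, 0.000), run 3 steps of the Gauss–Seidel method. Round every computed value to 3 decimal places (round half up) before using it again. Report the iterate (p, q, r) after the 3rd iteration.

Iteration 1:
  p = (3 - (2.7)·0.000 - (-1.6)·0.000) / (5.3) = 0.566
  q = (-5 - (-4)·0.566 - (-4)·0.000) / (10) = -0.274
  r = (-8 - (-3.3)·0.566 - (-3)·-0.274) / (-10.3) = 0.675
Iteration 2:
  p = (3 - (2.7)·-0.274 - (-1.6)·0.675) / (5.3) = 0.909
  q = (-5 - (-4)·0.909 - (-4)·0.675) / (10) = 0.134
  r = (-8 - (-3.3)·0.909 - (-3)·0.134) / (-10.3) = 0.446
Iteration 3:
  p = (3 - (2.7)·0.134 - (-1.6)·0.446) / (5.3) = 0.632
  q = (-5 - (-4)·0.632 - (-4)·0.446) / (10) = -0.069
  r = (-8 - (-3.3)·0.632 - (-3)·-0.069) / (-10.3) = 0.594

(0.632, -0.069, 0.594)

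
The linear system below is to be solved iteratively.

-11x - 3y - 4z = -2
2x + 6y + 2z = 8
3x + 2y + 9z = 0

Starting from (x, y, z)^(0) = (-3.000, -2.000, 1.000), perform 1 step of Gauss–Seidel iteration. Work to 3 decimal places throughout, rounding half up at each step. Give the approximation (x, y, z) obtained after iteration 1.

(0.364, 0.879, -0.317)

Iteration 1:
  x = (-2 - (-3)·-2.000 - (-4)·1.000) / (-11) = 0.364
  y = (8 - (2)·0.364 - (2)·1.000) / (6) = 0.879
  z = (0 - (3)·0.364 - (2)·0.879) / (9) = -0.317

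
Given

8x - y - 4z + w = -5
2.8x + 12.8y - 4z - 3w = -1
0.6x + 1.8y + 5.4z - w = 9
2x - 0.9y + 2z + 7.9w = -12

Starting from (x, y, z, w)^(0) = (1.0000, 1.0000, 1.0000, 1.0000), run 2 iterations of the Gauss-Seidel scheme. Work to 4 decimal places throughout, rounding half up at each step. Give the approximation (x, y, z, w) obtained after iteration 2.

Iteration 1:
  x = (-5 - (-1)·1.0000 - (-4)·1.0000 - (1)·1.0000) / (8) = -0.1250
  y = (-1 - (2.8)·-0.1250 - (-4)·1.0000 - (-3)·1.0000) / (12.8) = 0.4961
  z = (9 - (0.6)·-0.1250 - (1.8)·0.4961 - (-1)·1.0000) / (5.4) = 1.7004
  w = (-12 - (2)·-0.1250 - (-0.9)·0.4961 - (2)·1.7004) / (7.9) = -1.8613
Iteration 2:
  x = (-5 - (-1)·0.4961 - (-4)·1.7004 - (1)·-1.8613) / (8) = 0.5199
  y = (-1 - (2.8)·0.5199 - (-4)·1.7004 - (-3)·-1.8613) / (12.8) = -0.0967
  z = (9 - (0.6)·0.5199 - (1.8)·-0.0967 - (-1)·-1.8613) / (5.4) = 1.2964
  w = (-12 - (2)·0.5199 - (-0.9)·-0.0967 - (2)·1.2964) / (7.9) = -1.9898

(0.5199, -0.0967, 1.2964, -1.9898)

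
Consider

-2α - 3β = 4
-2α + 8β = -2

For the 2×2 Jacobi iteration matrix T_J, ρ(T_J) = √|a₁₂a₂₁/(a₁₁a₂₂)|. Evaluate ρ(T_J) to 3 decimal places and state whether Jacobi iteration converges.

0.612

a₁₂a₂₁/(a₁₁a₂₂) = (-3)·(-2) / ((-2)·(8)) = -0.375000
ρ = √|-0.375000| = √0.375000 = 0.612
ρ < 1, so Jacobi converges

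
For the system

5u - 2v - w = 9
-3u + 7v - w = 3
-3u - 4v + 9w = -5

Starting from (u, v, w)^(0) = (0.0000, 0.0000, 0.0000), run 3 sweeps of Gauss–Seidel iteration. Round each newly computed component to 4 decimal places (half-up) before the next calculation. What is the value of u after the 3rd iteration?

Iteration 1:
  u = (9 - (-2)·0.0000 - (-1)·0.0000) / (5) = 1.8000
  v = (3 - (-3)·1.8000 - (-1)·0.0000) / (7) = 1.2000
  w = (-5 - (-3)·1.8000 - (-4)·1.2000) / (9) = 0.5778
Iteration 2:
  u = (9 - (-2)·1.2000 - (-1)·0.5778) / (5) = 2.3956
  v = (3 - (-3)·2.3956 - (-1)·0.5778) / (7) = 1.5378
  w = (-5 - (-3)·2.3956 - (-4)·1.5378) / (9) = 0.9264
Iteration 3:
  u = (9 - (-2)·1.5378 - (-1)·0.9264) / (5) = 2.6004
  v = (3 - (-3)·2.6004 - (-1)·0.9264) / (7) = 1.6754
  w = (-5 - (-3)·2.6004 - (-4)·1.6754) / (9) = 1.0559

2.6004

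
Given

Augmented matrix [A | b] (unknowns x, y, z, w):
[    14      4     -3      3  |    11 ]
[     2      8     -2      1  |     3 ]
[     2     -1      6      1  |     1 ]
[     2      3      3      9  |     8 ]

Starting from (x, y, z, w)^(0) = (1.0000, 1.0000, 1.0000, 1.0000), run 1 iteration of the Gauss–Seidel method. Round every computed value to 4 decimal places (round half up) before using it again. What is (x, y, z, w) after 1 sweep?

Iteration 1:
  x = (11 - (4)·1.0000 - (-3)·1.0000 - (3)·1.0000) / (14) = 0.5000
  y = (3 - (2)·0.5000 - (-2)·1.0000 - (1)·1.0000) / (8) = 0.3750
  z = (1 - (2)·0.5000 - (-1)·0.3750 - (1)·1.0000) / (6) = -0.1042
  w = (8 - (2)·0.5000 - (3)·0.3750 - (3)·-0.1042) / (9) = 0.6875

(0.5000, 0.3750, -0.1042, 0.6875)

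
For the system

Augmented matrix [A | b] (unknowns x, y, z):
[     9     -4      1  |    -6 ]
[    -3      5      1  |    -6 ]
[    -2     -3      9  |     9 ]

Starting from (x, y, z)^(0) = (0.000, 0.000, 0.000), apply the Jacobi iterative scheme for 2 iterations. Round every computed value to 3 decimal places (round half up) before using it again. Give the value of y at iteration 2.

Iteration 1:
  x = (-6 - (-4)·0.000 - (1)·0.000) / (9) = -0.667
  y = (-6 - (-3)·0.000 - (1)·0.000) / (5) = -1.200
  z = (9 - (-2)·0.000 - (-3)·0.000) / (9) = 1.000
Iteration 2:
  x = (-6 - (-4)·-1.200 - (1)·1.000) / (9) = -1.311
  y = (-6 - (-3)·-0.667 - (1)·1.000) / (5) = -1.800
  z = (9 - (-2)·-0.667 - (-3)·-1.200) / (9) = 0.452

-1.800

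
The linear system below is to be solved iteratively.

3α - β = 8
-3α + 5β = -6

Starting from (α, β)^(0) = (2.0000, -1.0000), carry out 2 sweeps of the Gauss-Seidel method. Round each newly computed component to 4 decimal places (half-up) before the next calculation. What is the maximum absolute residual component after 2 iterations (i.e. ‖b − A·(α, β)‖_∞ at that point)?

0.2401

Iteration 1:
  α = (8 - (-1)·-1.0000) / (3) = 2.3333
  β = (-6 - (-3)·2.3333) / (5) = 0.2000
Iteration 2:
  α = (8 - (-1)·0.2000) / (3) = 2.7333
  β = (-6 - (-3)·2.7333) / (5) = 0.4400
Residual b − A·x = (0.2401, -0.0001); ∞-norm = 0.2401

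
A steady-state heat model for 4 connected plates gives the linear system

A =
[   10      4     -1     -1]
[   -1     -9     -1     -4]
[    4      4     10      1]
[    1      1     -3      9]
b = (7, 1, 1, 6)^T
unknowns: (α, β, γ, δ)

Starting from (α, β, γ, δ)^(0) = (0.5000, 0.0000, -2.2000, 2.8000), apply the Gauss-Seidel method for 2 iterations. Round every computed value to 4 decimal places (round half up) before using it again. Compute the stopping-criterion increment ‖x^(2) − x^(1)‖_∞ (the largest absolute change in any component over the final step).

Iteration 1:
  α = (7 - (4)·0.0000 - (-1)·-2.2000 - (-1)·2.8000) / (10) = 0.7600
  β = (1 - (-1)·0.7600 - (-1)·-2.2000 - (-4)·2.8000) / (-9) = -1.1956
  γ = (1 - (4)·0.7600 - (4)·-1.1956 - (1)·2.8000) / (10) = -0.0058
  δ = (6 - (1)·0.7600 - (1)·-1.1956 - (-3)·-0.0058) / (9) = 0.7131
Iteration 2:
  α = (7 - (4)·-1.1956 - (-1)·-0.0058 - (-1)·0.7131) / (10) = 1.2490
  β = (1 - (-1)·1.2490 - (-1)·-0.0058 - (-4)·0.7131) / (-9) = -0.5662
  γ = (1 - (4)·1.2490 - (4)·-0.5662 - (1)·0.7131) / (10) = -0.2444
  δ = (6 - (1)·1.2490 - (1)·-0.5662 - (-3)·-0.2444) / (9) = 0.5093
Change: (0.4890, 0.6294, -0.2386, -0.2038) → max |·| = 0.6294

0.6294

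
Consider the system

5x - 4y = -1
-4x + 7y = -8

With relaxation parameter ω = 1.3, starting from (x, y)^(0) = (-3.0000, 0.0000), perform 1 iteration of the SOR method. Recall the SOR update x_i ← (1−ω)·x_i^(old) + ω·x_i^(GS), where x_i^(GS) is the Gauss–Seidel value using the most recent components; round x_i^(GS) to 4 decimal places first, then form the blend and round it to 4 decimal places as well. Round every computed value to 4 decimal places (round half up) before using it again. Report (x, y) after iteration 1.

Iteration 1:
  x: GS value = (-1 - (-4)·0.0000) / (5) = -0.2000;  x ← (1−ω)·-3.0000 + ω·-0.2000 = 0.6400
  y: GS value = (-8 - (-4)·0.6400) / (7) = -0.7771;  y ← (1−ω)·0.0000 + ω·-0.7771 = -1.0102

(0.6400, -1.0102)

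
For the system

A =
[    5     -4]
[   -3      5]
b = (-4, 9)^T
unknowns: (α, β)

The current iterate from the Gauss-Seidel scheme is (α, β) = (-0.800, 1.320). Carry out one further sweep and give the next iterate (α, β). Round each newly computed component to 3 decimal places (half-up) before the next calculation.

(0.256, 1.954)

One sweep:
  α = (-4 - (-4)·1.320) / (5) = 0.256
  β = (9 - (-3)·0.256) / (5) = 1.954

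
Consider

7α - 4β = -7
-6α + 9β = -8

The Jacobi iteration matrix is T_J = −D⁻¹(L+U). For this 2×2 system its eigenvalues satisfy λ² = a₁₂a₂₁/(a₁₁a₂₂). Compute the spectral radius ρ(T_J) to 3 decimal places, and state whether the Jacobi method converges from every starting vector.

a₁₂a₂₁/(a₁₁a₂₂) = (-4)·(-6) / ((7)·(9)) = 0.380952
ρ = √|0.380952| = √0.380952 = 0.617
ρ < 1, so Jacobi converges

0.617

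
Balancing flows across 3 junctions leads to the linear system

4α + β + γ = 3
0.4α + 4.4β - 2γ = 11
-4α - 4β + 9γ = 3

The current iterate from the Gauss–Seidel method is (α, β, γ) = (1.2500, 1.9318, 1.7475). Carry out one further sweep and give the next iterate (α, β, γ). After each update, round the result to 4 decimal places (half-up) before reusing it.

One sweep:
  α = (3 - (1)·1.9318 - (1)·1.7475) / (4) = -0.1698
  β = (11 - (0.4)·-0.1698 - (-2)·1.7475) / (4.4) = 3.3098
  γ = (3 - (-4)·-0.1698 - (-4)·3.3098) / (9) = 1.7289

(-0.1698, 3.3098, 1.7289)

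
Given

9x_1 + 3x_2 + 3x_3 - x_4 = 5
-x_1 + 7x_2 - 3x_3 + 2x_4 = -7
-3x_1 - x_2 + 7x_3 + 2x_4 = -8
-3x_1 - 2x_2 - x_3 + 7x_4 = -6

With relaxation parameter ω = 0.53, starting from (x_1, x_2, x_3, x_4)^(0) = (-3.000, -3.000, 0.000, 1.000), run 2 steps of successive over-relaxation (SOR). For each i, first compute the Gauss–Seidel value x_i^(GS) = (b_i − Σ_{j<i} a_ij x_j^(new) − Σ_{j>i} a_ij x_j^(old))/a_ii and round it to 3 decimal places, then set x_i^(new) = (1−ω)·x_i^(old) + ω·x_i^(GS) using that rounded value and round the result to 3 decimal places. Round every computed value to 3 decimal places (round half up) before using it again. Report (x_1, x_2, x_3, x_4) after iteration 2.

Iteration 1:
  x_1: GS value = (5 - (3)·-3.000 - (3)·0.000 - (-1)·1.000) / (9) = 1.667;  x_1 ← (1−ω)·-3.000 + ω·1.667 = -0.526
  x_2: GS value = (-7 - (-1)·-0.526 - (-3)·0.000 - (2)·1.000) / (7) = -1.361;  x_2 ← (1−ω)·-3.000 + ω·-1.361 = -2.131
  x_3: GS value = (-8 - (-3)·-0.526 - (-1)·-2.131 - (2)·1.000) / (7) = -1.958;  x_3 ← (1−ω)·0.000 + ω·-1.958 = -1.038
  x_4: GS value = (-6 - (-3)·-0.526 - (-2)·-2.131 - (-1)·-1.038) / (7) = -1.840;  x_4 ← (1−ω)·1.000 + ω·-1.840 = -0.505
Iteration 2:
  x_1: GS value = (5 - (3)·-2.131 - (3)·-1.038 - (-1)·-0.505) / (9) = 1.556;  x_1 ← (1−ω)·-0.526 + ω·1.556 = 0.577
  x_2: GS value = (-7 - (-1)·0.577 - (-3)·-1.038 - (2)·-0.505) / (7) = -1.218;  x_2 ← (1−ω)·-2.131 + ω·-1.218 = -1.647
  x_3: GS value = (-8 - (-3)·0.577 - (-1)·-1.647 - (2)·-0.505) / (7) = -0.987;  x_3 ← (1−ω)·-1.038 + ω·-0.987 = -1.011
  x_4: GS value = (-6 - (-3)·0.577 - (-2)·-1.647 - (-1)·-1.011) / (7) = -1.225;  x_4 ← (1−ω)·-0.505 + ω·-1.225 = -0.887

(0.577, -1.647, -1.011, -0.887)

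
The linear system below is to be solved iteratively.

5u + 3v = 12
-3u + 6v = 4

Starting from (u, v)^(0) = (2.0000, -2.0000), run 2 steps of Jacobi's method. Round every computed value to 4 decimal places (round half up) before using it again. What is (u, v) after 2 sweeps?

Iteration 1:
  u = (12 - (3)·-2.0000) / (5) = 3.6000
  v = (4 - (-3)·2.0000) / (6) = 1.6667
Iteration 2:
  u = (12 - (3)·1.6667) / (5) = 1.4000
  v = (4 - (-3)·3.6000) / (6) = 2.4667

(1.4000, 2.4667)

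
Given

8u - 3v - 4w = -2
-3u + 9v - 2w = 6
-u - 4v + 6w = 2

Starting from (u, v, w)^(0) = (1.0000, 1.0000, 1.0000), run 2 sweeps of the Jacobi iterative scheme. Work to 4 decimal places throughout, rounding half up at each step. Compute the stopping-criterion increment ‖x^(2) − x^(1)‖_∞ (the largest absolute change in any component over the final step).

Iteration 1:
  u = (-2 - (-3)·1.0000 - (-4)·1.0000) / (8) = 0.6250
  v = (6 - (-3)·1.0000 - (-2)·1.0000) / (9) = 1.2222
  w = (2 - (-1)·1.0000 - (-4)·1.0000) / (6) = 1.1667
Iteration 2:
  u = (-2 - (-3)·1.2222 - (-4)·1.1667) / (8) = 0.7917
  v = (6 - (-3)·0.6250 - (-2)·1.1667) / (9) = 1.1343
  w = (2 - (-1)·0.6250 - (-4)·1.2222) / (6) = 1.2523
Change: (0.1667, -0.0879, 0.0856) → max |·| = 0.1667

0.1667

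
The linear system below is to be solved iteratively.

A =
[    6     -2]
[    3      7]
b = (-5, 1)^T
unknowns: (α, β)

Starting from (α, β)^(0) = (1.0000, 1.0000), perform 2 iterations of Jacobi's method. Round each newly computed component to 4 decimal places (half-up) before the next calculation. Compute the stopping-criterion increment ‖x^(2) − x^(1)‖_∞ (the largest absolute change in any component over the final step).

0.6428

Iteration 1:
  α = (-5 - (-2)·1.0000) / (6) = -0.5000
  β = (1 - (3)·1.0000) / (7) = -0.2857
Iteration 2:
  α = (-5 - (-2)·-0.2857) / (6) = -0.9286
  β = (1 - (3)·-0.5000) / (7) = 0.3571
Change: (-0.4286, 0.6428) → max |·| = 0.6428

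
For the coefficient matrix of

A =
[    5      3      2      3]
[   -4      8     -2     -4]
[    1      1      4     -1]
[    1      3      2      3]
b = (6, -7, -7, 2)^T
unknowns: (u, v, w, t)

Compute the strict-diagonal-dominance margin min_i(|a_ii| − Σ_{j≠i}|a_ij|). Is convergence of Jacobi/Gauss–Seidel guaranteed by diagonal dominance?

-3

row 1: |5| − (3+2+3) = -3
row 2: |8| − (4+2+4) = -2
row 3: |4| − (1+1+1) = 1
row 4: |3| − (1+3+2) = -3
minimum over rows = -3 → not strictly diagonally dominant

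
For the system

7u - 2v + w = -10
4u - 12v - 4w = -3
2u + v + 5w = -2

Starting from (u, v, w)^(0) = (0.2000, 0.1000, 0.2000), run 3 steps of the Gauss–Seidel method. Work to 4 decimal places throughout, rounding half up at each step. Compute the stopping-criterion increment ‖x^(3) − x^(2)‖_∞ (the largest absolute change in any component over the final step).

Iteration 1:
  u = (-10 - (-2)·0.1000 - (1)·0.2000) / (7) = -1.4286
  v = (-3 - (4)·-1.4286 - (-4)·0.2000) / (-12) = -0.2929
  w = (-2 - (2)·-1.4286 - (1)·-0.2929) / (5) = 0.2300
Iteration 2:
  u = (-10 - (-2)·-0.2929 - (1)·0.2300) / (7) = -1.5451
  v = (-3 - (4)·-1.5451 - (-4)·0.2300) / (-12) = -0.3417
  w = (-2 - (2)·-1.5451 - (1)·-0.3417) / (5) = 0.2864
Iteration 3:
  u = (-10 - (-2)·-0.3417 - (1)·0.2864) / (7) = -1.5671
  v = (-3 - (4)·-1.5671 - (-4)·0.2864) / (-12) = -0.3678
  w = (-2 - (2)·-1.5671 - (1)·-0.3678) / (5) = 0.3004
Change: (-0.0220, -0.0261, 0.0140) → max |·| = 0.0261

0.0261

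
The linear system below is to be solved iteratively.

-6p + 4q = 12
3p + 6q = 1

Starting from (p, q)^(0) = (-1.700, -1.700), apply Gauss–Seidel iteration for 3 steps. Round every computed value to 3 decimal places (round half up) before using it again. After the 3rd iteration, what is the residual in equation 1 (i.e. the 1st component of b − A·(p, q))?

-1.522

Iteration 1:
  p = (12 - (4)·-1.700) / (-6) = -3.133
  q = (1 - (3)·-3.133) / (6) = 1.733
Iteration 2:
  p = (12 - (4)·1.733) / (-6) = -0.845
  q = (1 - (3)·-0.845) / (6) = 0.589
Iteration 3:
  p = (12 - (4)·0.589) / (-6) = -1.607
  q = (1 - (3)·-1.607) / (6) = 0.970
Residual b − A·x = (-1.522, 0.001)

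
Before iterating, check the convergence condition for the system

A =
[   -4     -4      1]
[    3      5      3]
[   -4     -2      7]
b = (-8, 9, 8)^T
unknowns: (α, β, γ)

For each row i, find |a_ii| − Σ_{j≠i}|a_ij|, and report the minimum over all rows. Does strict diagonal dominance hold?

row 1: |-4| − (4+1) = -1
row 2: |5| − (3+3) = -1
row 3: |7| − (4+2) = 1
minimum over rows = -1 → not strictly diagonally dominant

-1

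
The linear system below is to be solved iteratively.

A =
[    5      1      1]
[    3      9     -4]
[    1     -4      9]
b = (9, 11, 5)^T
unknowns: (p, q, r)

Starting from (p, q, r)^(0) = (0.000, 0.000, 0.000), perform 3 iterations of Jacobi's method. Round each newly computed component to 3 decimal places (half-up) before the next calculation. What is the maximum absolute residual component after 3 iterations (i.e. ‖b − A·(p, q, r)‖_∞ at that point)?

1.085

Iteration 1:
  p = (9 - (1)·0.000 - (1)·0.000) / (5) = 1.800
  q = (11 - (3)·0.000 - (-4)·0.000) / (9) = 1.222
  r = (5 - (1)·0.000 - (-4)·0.000) / (9) = 0.556
Iteration 2:
  p = (9 - (1)·1.222 - (1)·0.556) / (5) = 1.444
  q = (11 - (3)·1.800 - (-4)·0.556) / (9) = 0.869
  r = (5 - (1)·1.800 - (-4)·1.222) / (9) = 0.899
Iteration 3:
  p = (9 - (1)·0.869 - (1)·0.899) / (5) = 1.446
  q = (11 - (3)·1.444 - (-4)·0.899) / (9) = 1.140
  r = (5 - (1)·1.444 - (-4)·0.869) / (9) = 0.781
Residual b − A·x = (-0.151, -0.474, 1.085); ∞-norm = 1.085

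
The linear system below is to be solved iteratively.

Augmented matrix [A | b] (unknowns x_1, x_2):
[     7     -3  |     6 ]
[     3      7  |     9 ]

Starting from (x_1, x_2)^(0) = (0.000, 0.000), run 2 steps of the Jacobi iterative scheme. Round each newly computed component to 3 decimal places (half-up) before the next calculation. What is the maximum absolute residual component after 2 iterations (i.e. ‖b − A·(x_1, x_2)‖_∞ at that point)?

1.650

Iteration 1:
  x_1 = (6 - (-3)·0.000) / (7) = 0.857
  x_2 = (9 - (3)·0.000) / (7) = 1.286
Iteration 2:
  x_1 = (6 - (-3)·1.286) / (7) = 1.408
  x_2 = (9 - (3)·0.857) / (7) = 0.918
Residual b − A·x = (-1.102, -1.650); ∞-norm = 1.650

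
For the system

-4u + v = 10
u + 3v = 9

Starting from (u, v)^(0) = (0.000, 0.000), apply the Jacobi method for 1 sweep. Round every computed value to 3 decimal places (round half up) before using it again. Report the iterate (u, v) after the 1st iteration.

(-2.500, 3.000)

Iteration 1:
  u = (10 - (1)·0.000) / (-4) = -2.500
  v = (9 - (1)·0.000) / (3) = 3.000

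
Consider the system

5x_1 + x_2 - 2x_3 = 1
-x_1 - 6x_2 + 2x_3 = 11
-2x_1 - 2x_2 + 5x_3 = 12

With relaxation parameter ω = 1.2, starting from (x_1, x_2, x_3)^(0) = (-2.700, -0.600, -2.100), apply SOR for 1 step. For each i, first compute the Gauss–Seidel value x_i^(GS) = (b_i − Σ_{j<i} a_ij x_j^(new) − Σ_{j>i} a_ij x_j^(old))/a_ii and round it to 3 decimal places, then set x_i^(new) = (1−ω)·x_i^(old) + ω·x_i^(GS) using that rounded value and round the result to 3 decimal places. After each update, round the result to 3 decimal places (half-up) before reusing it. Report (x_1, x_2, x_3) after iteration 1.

(-0.084, -2.903, 1.866)

Iteration 1:
  x_1: GS value = (1 - (1)·-0.600 - (-2)·-2.100) / (5) = -0.520;  x_1 ← (1−ω)·-2.700 + ω·-0.520 = -0.084
  x_2: GS value = (11 - (-1)·-0.084 - (2)·-2.100) / (-6) = -2.519;  x_2 ← (1−ω)·-0.600 + ω·-2.519 = -2.903
  x_3: GS value = (12 - (-2)·-0.084 - (-2)·-2.903) / (5) = 1.205;  x_3 ← (1−ω)·-2.100 + ω·1.205 = 1.866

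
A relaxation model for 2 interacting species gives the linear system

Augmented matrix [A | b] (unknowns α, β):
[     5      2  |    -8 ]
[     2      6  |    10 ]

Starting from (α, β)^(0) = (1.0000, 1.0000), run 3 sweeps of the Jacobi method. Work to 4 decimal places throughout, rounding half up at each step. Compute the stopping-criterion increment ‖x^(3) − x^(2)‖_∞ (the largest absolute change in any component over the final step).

0.4000

Iteration 1:
  α = (-8 - (2)·1.0000) / (5) = -2.0000
  β = (10 - (2)·1.0000) / (6) = 1.3333
Iteration 2:
  α = (-8 - (2)·1.3333) / (5) = -2.1333
  β = (10 - (2)·-2.0000) / (6) = 2.3333
Iteration 3:
  α = (-8 - (2)·2.3333) / (5) = -2.5333
  β = (10 - (2)·-2.1333) / (6) = 2.3778
Change: (-0.4000, 0.0445) → max |·| = 0.4000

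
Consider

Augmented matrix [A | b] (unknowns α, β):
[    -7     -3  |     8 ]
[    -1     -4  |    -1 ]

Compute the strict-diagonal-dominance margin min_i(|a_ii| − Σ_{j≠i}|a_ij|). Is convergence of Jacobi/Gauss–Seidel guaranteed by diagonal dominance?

row 1: |-7| − (3) = 4
row 2: |-4| − (1) = 3
minimum over rows = 3 → strictly diagonally dominant (convergence guaranteed)

3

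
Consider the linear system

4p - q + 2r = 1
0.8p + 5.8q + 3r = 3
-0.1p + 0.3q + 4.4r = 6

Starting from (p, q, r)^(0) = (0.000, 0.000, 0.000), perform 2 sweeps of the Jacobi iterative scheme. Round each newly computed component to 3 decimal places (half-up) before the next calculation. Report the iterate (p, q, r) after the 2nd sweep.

(-0.303, -0.223, 1.334)

Iteration 1:
  p = (1 - (-1)·0.000 - (2)·0.000) / (4) = 0.250
  q = (3 - (0.8)·0.000 - (3)·0.000) / (5.8) = 0.517
  r = (6 - (-0.1)·0.000 - (0.3)·0.000) / (4.4) = 1.364
Iteration 2:
  p = (1 - (-1)·0.517 - (2)·1.364) / (4) = -0.303
  q = (3 - (0.8)·0.250 - (3)·1.364) / (5.8) = -0.223
  r = (6 - (-0.1)·0.250 - (0.3)·0.517) / (4.4) = 1.334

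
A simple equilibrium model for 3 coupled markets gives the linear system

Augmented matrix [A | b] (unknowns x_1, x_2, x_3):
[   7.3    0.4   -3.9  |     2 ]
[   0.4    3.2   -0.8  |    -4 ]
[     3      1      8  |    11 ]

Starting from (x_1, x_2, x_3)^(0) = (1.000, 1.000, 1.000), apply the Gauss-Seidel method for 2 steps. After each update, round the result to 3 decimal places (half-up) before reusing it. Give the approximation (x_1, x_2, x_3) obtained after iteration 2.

Iteration 1:
  x_1 = (2 - (0.4)·1.000 - (-3.9)·1.000) / (7.3) = 0.753
  x_2 = (-4 - (0.4)·0.753 - (-0.8)·1.000) / (3.2) = -1.094
  x_3 = (11 - (3)·0.753 - (1)·-1.094) / (8) = 1.229
Iteration 2:
  x_1 = (2 - (0.4)·-1.094 - (-3.9)·1.229) / (7.3) = 0.991
  x_2 = (-4 - (0.4)·0.991 - (-0.8)·1.229) / (3.2) = -1.067
  x_3 = (11 - (3)·0.991 - (1)·-1.067) / (8) = 1.137

(0.991, -1.067, 1.137)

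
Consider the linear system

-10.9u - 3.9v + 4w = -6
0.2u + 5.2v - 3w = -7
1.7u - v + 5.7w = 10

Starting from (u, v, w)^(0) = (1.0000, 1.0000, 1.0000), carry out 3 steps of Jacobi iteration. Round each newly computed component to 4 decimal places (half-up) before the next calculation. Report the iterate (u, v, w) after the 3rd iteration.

Iteration 1:
  u = (-6 - (-3.9)·1.0000 - (4)·1.0000) / (-10.9) = 0.5596
  v = (-7 - (0.2)·1.0000 - (-3)·1.0000) / (5.2) = -0.8077
  w = (10 - (1.7)·1.0000 - (-1)·1.0000) / (5.7) = 1.6316
Iteration 2:
  u = (-6 - (-3.9)·-0.8077 - (4)·1.6316) / (-10.9) = 1.4382
  v = (-7 - (0.2)·0.5596 - (-3)·1.6316) / (5.2) = -0.4264
  w = (10 - (1.7)·0.5596 - (-1)·-0.8077) / (5.7) = 1.4458
Iteration 3:
  u = (-6 - (-3.9)·-0.4264 - (4)·1.4458) / (-10.9) = 1.2336
  v = (-7 - (0.2)·1.4382 - (-3)·1.4458) / (5.2) = -0.5674
  w = (10 - (1.7)·1.4382 - (-1)·-0.4264) / (5.7) = 1.2506

(1.2336, -0.5674, 1.2506)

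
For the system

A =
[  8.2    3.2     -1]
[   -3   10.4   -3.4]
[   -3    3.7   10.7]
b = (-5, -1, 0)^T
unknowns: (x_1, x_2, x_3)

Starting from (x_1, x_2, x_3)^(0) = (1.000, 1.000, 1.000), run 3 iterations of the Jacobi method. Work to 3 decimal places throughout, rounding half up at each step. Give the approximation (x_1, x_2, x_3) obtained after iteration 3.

(-0.517, -0.472, -0.102)

Iteration 1:
  x_1 = (-5 - (3.2)·1.000 - (-1)·1.000) / (8.2) = -0.878
  x_2 = (-1 - (-3)·1.000 - (-3.4)·1.000) / (10.4) = 0.519
  x_3 = (0 - (-3)·1.000 - (3.7)·1.000) / (10.7) = -0.065
Iteration 2:
  x_1 = (-5 - (3.2)·0.519 - (-1)·-0.065) / (8.2) = -0.820
  x_2 = (-1 - (-3)·-0.878 - (-3.4)·-0.065) / (10.4) = -0.371
  x_3 = (0 - (-3)·-0.878 - (3.7)·0.519) / (10.7) = -0.426
Iteration 3:
  x_1 = (-5 - (3.2)·-0.371 - (-1)·-0.426) / (8.2) = -0.517
  x_2 = (-1 - (-3)·-0.820 - (-3.4)·-0.426) / (10.4) = -0.472
  x_3 = (0 - (-3)·-0.820 - (3.7)·-0.371) / (10.7) = -0.102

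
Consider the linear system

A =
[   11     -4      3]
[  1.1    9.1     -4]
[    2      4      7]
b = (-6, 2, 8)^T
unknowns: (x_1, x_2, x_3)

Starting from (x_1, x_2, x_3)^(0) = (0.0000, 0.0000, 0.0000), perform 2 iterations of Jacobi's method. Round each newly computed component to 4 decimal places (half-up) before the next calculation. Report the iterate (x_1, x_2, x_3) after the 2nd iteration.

(-0.7772, 0.7881, 1.1731)

Iteration 1:
  x_1 = (-6 - (-4)·0.0000 - (3)·0.0000) / (11) = -0.5455
  x_2 = (2 - (1.1)·0.0000 - (-4)·0.0000) / (9.1) = 0.2198
  x_3 = (8 - (2)·0.0000 - (4)·0.0000) / (7) = 1.1429
Iteration 2:
  x_1 = (-6 - (-4)·0.2198 - (3)·1.1429) / (11) = -0.7772
  x_2 = (2 - (1.1)·-0.5455 - (-4)·1.1429) / (9.1) = 0.7881
  x_3 = (8 - (2)·-0.5455 - (4)·0.2198) / (7) = 1.1731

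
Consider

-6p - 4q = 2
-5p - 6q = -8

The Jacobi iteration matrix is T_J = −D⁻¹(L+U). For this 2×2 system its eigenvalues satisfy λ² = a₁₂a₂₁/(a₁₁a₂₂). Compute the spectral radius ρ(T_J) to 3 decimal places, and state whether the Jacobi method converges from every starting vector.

a₁₂a₂₁/(a₁₁a₂₂) = (-4)·(-5) / ((-6)·(-6)) = 0.555556
ρ = √|0.555556| = √0.555556 = 0.745
ρ < 1, so Jacobi converges

0.745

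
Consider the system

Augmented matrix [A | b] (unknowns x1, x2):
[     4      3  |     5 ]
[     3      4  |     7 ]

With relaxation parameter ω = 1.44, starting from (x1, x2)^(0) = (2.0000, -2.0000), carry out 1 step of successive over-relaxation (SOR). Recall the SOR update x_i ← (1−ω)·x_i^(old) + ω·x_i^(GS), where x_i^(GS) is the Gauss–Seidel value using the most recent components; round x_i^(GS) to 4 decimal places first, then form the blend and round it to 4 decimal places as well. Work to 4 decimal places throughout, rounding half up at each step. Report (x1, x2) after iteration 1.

Iteration 1:
  x1: GS value = (5 - (3)·-2.0000) / (4) = 2.7500;  x1 ← (1−ω)·2.0000 + ω·2.7500 = 3.0800
  x2: GS value = (7 - (3)·3.0800) / (4) = -0.5600;  x2 ← (1−ω)·-2.0000 + ω·-0.5600 = 0.0736

(3.0800, 0.0736)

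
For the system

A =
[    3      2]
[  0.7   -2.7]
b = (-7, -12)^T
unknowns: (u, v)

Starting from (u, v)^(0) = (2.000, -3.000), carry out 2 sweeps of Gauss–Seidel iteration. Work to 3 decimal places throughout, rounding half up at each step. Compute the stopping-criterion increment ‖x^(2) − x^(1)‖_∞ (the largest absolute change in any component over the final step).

4.906

Iteration 1:
  u = (-7 - (2)·-3.000) / (3) = -0.333
  v = (-12 - (0.7)·-0.333) / (-2.7) = 4.358
Iteration 2:
  u = (-7 - (2)·4.358) / (3) = -5.239
  v = (-12 - (0.7)·-5.239) / (-2.7) = 3.086
Change: (-4.906, -1.272) → max |·| = 4.906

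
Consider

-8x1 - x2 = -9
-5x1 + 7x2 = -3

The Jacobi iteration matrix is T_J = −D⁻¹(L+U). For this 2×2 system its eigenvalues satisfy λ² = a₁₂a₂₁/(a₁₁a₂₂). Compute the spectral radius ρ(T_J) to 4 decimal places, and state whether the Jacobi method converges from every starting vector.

a₁₂a₂₁/(a₁₁a₂₂) = (-1)·(-5) / ((-8)·(7)) = -0.089286
ρ = √|-0.089286| = √0.089286 = 0.2988
ρ < 1, so Jacobi converges

0.2988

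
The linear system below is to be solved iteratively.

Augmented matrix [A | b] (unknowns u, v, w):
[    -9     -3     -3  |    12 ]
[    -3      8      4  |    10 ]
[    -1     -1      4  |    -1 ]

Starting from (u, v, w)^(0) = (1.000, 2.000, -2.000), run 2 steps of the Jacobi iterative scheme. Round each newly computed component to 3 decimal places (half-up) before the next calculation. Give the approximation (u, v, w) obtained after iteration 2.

(-2.375, 0.500, 0.073)

Iteration 1:
  u = (12 - (-3)·2.000 - (-3)·-2.000) / (-9) = -1.333
  v = (10 - (-3)·1.000 - (4)·-2.000) / (8) = 2.625
  w = (-1 - (-1)·1.000 - (-1)·2.000) / (4) = 0.500
Iteration 2:
  u = (12 - (-3)·2.625 - (-3)·0.500) / (-9) = -2.375
  v = (10 - (-3)·-1.333 - (4)·0.500) / (8) = 0.500
  w = (-1 - (-1)·-1.333 - (-1)·2.625) / (4) = 0.073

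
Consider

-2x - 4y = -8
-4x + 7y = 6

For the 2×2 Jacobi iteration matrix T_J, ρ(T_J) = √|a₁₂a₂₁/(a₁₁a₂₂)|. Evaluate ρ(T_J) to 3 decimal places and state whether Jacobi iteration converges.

1.069

a₁₂a₂₁/(a₁₁a₂₂) = (-4)·(-4) / ((-2)·(7)) = -1.142857
ρ = √|-1.142857| = √1.142857 = 1.069
ρ > 1, so Jacobi diverges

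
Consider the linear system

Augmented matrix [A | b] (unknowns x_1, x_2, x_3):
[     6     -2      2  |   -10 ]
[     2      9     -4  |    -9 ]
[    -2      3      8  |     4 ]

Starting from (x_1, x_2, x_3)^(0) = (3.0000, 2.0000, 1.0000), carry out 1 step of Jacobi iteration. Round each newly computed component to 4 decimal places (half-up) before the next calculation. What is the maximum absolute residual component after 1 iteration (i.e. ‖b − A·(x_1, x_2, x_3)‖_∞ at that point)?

Iteration 1:
  x_1 = (-10 - (-2)·2.0000 - (2)·1.0000) / (6) = -1.3333
  x_2 = (-9 - (2)·3.0000 - (-4)·1.0000) / (9) = -1.2222
  x_3 = (4 - (-2)·3.0000 - (3)·2.0000) / (8) = 0.5000
Residual b − A·x = (-5.4446, 6.6664, 1.0000); ∞-norm = 6.6664

6.6664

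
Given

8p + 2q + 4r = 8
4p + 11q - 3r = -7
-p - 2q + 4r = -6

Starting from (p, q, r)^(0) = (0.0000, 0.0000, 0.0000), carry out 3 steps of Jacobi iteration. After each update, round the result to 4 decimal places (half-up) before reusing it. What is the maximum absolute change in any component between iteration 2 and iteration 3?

Iteration 1:
  p = (8 - (2)·0.0000 - (4)·0.0000) / (8) = 1.0000
  q = (-7 - (4)·0.0000 - (-3)·0.0000) / (11) = -0.6364
  r = (-6 - (-1)·0.0000 - (-2)·0.0000) / (4) = -1.5000
Iteration 2:
  p = (8 - (2)·-0.6364 - (4)·-1.5000) / (8) = 1.9091
  q = (-7 - (4)·1.0000 - (-3)·-1.5000) / (11) = -1.4091
  r = (-6 - (-1)·1.0000 - (-2)·-0.6364) / (4) = -1.5682
Iteration 3:
  p = (8 - (2)·-1.4091 - (4)·-1.5682) / (8) = 2.1364
  q = (-7 - (4)·1.9091 - (-3)·-1.5682) / (11) = -1.7583
  r = (-6 - (-1)·1.9091 - (-2)·-1.4091) / (4) = -1.7273
Change: (0.2273, -0.3492, -0.1591) → max |·| = 0.3492

0.3492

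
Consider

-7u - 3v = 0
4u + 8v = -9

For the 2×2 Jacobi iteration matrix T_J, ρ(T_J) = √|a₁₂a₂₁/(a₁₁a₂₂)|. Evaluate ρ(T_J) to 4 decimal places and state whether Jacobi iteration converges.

a₁₂a₂₁/(a₁₁a₂₂) = (-3)·(4) / ((-7)·(8)) = 0.214286
ρ = √|0.214286| = √0.214286 = 0.4629
ρ < 1, so Jacobi converges

0.4629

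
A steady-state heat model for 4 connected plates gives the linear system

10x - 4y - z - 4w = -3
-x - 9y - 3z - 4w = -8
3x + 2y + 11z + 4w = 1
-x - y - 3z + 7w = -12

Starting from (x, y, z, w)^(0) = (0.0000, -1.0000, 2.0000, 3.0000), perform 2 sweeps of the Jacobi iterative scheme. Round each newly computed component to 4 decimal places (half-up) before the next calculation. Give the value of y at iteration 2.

1.5283

Iteration 1:
  x = (-3 - (-4)·-1.0000 - (-1)·2.0000 - (-4)·3.0000) / (10) = 0.7000
  y = (-8 - (-1)·0.0000 - (-3)·2.0000 - (-4)·3.0000) / (-9) = -1.1111
  z = (1 - (3)·0.0000 - (2)·-1.0000 - (4)·3.0000) / (11) = -0.8182
  w = (-12 - (-1)·0.0000 - (-1)·-1.0000 - (-3)·2.0000) / (7) = -1.0000
Iteration 2:
  x = (-3 - (-4)·-1.1111 - (-1)·-0.8182 - (-4)·-1.0000) / (10) = -1.2263
  y = (-8 - (-1)·0.7000 - (-3)·-0.8182 - (-4)·-1.0000) / (-9) = 1.5283
  z = (1 - (3)·0.7000 - (2)·-1.1111 - (4)·-1.0000) / (11) = 0.4657
  w = (-12 - (-1)·0.7000 - (-1)·-1.1111 - (-3)·-0.8182) / (7) = -2.1237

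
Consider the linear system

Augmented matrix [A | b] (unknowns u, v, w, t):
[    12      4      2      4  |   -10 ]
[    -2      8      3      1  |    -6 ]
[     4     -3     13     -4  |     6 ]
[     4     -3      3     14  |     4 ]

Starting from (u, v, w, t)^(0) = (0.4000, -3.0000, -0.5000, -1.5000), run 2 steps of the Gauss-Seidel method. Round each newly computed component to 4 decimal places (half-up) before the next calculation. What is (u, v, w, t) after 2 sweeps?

Iteration 1:
  u = (-10 - (4)·-3.0000 - (2)·-0.5000 - (4)·-1.5000) / (12) = 0.7500
  v = (-6 - (-2)·0.7500 - (3)·-0.5000 - (1)·-1.5000) / (8) = -0.1875
  w = (6 - (4)·0.7500 - (-3)·-0.1875 - (-4)·-1.5000) / (13) = -0.2740
  t = (4 - (4)·0.7500 - (-3)·-0.1875 - (3)·-0.2740) / (14) = 0.0900
Iteration 2:
  u = (-10 - (4)·-0.1875 - (2)·-0.2740 - (4)·0.0900) / (12) = -0.7552
  v = (-6 - (-2)·-0.7552 - (3)·-0.2740 - (1)·0.0900) / (8) = -0.8473
  w = (6 - (4)·-0.7552 - (-3)·-0.8473 - (-4)·0.0900) / (13) = 0.5261
  t = (4 - (4)·-0.7552 - (-3)·-0.8473 - (3)·0.5261) / (14) = 0.2072

(-0.7552, -0.8473, 0.5261, 0.2072)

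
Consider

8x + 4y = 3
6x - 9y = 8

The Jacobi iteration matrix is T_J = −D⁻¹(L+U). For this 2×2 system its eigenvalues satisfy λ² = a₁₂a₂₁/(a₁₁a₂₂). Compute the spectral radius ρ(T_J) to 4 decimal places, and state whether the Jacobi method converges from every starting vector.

a₁₂a₂₁/(a₁₁a₂₂) = (4)·(6) / ((8)·(-9)) = -0.333333
ρ = √|-0.333333| = √0.333333 = 0.5774
ρ < 1, so Jacobi converges

0.5774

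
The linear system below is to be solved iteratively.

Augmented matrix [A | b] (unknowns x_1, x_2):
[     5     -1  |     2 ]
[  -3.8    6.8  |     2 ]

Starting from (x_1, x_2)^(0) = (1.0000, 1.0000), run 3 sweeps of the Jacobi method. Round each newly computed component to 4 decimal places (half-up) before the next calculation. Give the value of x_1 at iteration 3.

Iteration 1:
  x_1 = (2 - (-1)·1.0000) / (5) = 0.6000
  x_2 = (2 - (-3.8)·1.0000) / (6.8) = 0.8529
Iteration 2:
  x_1 = (2 - (-1)·0.8529) / (5) = 0.5706
  x_2 = (2 - (-3.8)·0.6000) / (6.8) = 0.6294
Iteration 3:
  x_1 = (2 - (-1)·0.6294) / (5) = 0.5259
  x_2 = (2 - (-3.8)·0.5706) / (6.8) = 0.6130

0.5259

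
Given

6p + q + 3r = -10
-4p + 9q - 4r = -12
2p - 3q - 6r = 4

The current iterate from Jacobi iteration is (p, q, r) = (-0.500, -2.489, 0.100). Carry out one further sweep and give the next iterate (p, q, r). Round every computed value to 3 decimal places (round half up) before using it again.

(-1.302, -1.511, 0.411)

One sweep:
  p = (-10 - (1)·-2.489 - (3)·0.100) / (6) = -1.302
  q = (-12 - (-4)·-0.500 - (-4)·0.100) / (9) = -1.511
  r = (4 - (2)·-0.500 - (-3)·-2.489) / (-6) = 0.411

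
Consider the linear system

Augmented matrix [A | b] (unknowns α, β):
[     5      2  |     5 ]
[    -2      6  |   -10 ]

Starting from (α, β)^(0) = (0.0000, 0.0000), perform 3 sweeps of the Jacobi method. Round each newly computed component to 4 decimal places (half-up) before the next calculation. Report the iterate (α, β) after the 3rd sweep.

(1.5333, -1.1111)

Iteration 1:
  α = (5 - (2)·0.0000) / (5) = 1.0000
  β = (-10 - (-2)·0.0000) / (6) = -1.6667
Iteration 2:
  α = (5 - (2)·-1.6667) / (5) = 1.6667
  β = (-10 - (-2)·1.0000) / (6) = -1.3333
Iteration 3:
  α = (5 - (2)·-1.3333) / (5) = 1.5333
  β = (-10 - (-2)·1.6667) / (6) = -1.1111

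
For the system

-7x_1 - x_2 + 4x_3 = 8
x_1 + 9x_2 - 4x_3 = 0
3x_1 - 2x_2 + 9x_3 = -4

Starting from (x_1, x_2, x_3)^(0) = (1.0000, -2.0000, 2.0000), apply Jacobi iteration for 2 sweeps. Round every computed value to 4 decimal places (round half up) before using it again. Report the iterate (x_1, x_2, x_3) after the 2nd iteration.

Iteration 1:
  x_1 = (8 - (-1)·-2.0000 - (4)·2.0000) / (-7) = 0.2857
  x_2 = (0 - (1)·1.0000 - (-4)·2.0000) / (9) = 0.7778
  x_3 = (-4 - (3)·1.0000 - (-2)·-2.0000) / (9) = -1.2222
Iteration 2:
  x_1 = (8 - (-1)·0.7778 - (4)·-1.2222) / (-7) = -1.9524
  x_2 = (0 - (1)·0.2857 - (-4)·-1.2222) / (9) = -0.5749
  x_3 = (-4 - (3)·0.2857 - (-2)·0.7778) / (9) = -0.3668

(-1.9524, -0.5749, -0.3668)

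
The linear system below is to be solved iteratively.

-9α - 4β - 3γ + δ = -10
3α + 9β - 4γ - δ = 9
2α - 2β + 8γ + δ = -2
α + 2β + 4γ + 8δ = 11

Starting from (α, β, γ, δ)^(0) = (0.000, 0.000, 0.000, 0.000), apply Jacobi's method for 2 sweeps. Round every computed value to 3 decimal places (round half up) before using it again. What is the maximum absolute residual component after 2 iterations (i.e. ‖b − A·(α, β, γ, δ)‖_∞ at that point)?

1.667

Iteration 1:
  α = (-10 - (-4)·0.000 - (-3)·0.000 - (1)·0.000) / (-9) = 1.111
  β = (9 - (3)·0.000 - (-4)·0.000 - (-1)·0.000) / (9) = 1.000
  γ = (-2 - (2)·0.000 - (-2)·0.000 - (1)·0.000) / (8) = -0.250
  δ = (11 - (1)·0.000 - (2)·0.000 - (4)·0.000) / (8) = 1.375
Iteration 2:
  α = (-10 - (-4)·1.000 - (-3)·-0.250 - (1)·1.375) / (-9) = 0.903
  β = (9 - (3)·1.111 - (-4)·-0.250 - (-1)·1.375) / (9) = 0.671
  γ = (-2 - (2)·1.111 - (-2)·1.000 - (1)·1.375) / (8) = -0.450
  δ = (11 - (1)·1.111 - (2)·1.000 - (4)·-0.250) / (8) = 1.111
Residual b − A·x = (-1.650, -0.437, 0.025, 1.667); ∞-norm = 1.667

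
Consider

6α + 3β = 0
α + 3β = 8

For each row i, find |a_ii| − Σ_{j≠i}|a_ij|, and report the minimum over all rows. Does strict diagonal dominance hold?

row 1: |6| − (3) = 3
row 2: |3| − (1) = 2
minimum over rows = 2 → strictly diagonally dominant (convergence guaranteed)

2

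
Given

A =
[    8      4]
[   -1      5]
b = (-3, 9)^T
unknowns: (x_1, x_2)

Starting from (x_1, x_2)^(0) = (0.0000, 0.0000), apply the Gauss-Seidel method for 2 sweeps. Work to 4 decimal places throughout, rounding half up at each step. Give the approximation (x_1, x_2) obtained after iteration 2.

Iteration 1:
  x_1 = (-3 - (4)·0.0000) / (8) = -0.3750
  x_2 = (9 - (-1)·-0.3750) / (5) = 1.7250
Iteration 2:
  x_1 = (-3 - (4)·1.7250) / (8) = -1.2375
  x_2 = (9 - (-1)·-1.2375) / (5) = 1.5525

(-1.2375, 1.5525)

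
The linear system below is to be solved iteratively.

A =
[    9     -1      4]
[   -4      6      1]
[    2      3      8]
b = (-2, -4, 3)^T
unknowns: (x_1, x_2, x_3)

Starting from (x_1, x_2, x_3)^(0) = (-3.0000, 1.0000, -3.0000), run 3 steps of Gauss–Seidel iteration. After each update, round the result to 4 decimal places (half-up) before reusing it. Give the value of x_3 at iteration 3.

Iteration 1:
  x_1 = (-2 - (-1)·1.0000 - (4)·-3.0000) / (9) = 1.2222
  x_2 = (-4 - (-4)·1.2222 - (1)·-3.0000) / (6) = 0.6481
  x_3 = (3 - (2)·1.2222 - (3)·0.6481) / (8) = -0.1736
Iteration 2:
  x_1 = (-2 - (-1)·0.6481 - (4)·-0.1736) / (9) = -0.0731
  x_2 = (-4 - (-4)·-0.0731 - (1)·-0.1736) / (6) = -0.6865
  x_3 = (3 - (2)·-0.0731 - (3)·-0.6865) / (8) = 0.6507
Iteration 3:
  x_1 = (-2 - (-1)·-0.6865 - (4)·0.6507) / (9) = -0.5877
  x_2 = (-4 - (-4)·-0.5877 - (1)·0.6507) / (6) = -1.1669
  x_3 = (3 - (2)·-0.5877 - (3)·-1.1669) / (8) = 0.9595

0.9595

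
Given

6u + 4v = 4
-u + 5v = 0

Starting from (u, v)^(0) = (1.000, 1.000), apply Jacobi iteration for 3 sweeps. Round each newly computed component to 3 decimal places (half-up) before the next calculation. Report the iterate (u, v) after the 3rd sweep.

Iteration 1:
  u = (4 - (4)·1.000) / (6) = 0.000
  v = (0 - (-1)·1.000) / (5) = 0.200
Iteration 2:
  u = (4 - (4)·0.200) / (6) = 0.533
  v = (0 - (-1)·0.000) / (5) = 0.000
Iteration 3:
  u = (4 - (4)·0.000) / (6) = 0.667
  v = (0 - (-1)·0.533) / (5) = 0.107

(0.667, 0.107)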